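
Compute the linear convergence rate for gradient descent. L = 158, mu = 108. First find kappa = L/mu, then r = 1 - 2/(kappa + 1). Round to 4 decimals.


Step 1: Compute the condition number.
kappa = L/mu = 158/108 = 1.463
Step 2: Compute the convergence rate.
r = 1 - 2/(kappa + 1) = 1 - 2*mu/(L + mu) = (L - mu)/(L + mu) = 50/266 = 0.188


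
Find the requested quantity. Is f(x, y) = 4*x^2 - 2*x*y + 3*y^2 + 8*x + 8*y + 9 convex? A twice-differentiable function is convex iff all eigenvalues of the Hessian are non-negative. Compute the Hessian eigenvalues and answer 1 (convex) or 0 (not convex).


The Hessian of f(x,y) = 4*x^2 - 2*x*y + 3*y^2 + 8*x + 8*y + 9 is:
H = [[8, -2], [-2, 6]]
Trace = 8 + 6 = 14
Determinant = 8*6 - (-2)^2 = 44
Discriminant = (14)^2 - 4*44 = 20.0
Eigenvalues: lambda_1 = 4.7639, lambda_2 = 9.2361
The function is convex.

1


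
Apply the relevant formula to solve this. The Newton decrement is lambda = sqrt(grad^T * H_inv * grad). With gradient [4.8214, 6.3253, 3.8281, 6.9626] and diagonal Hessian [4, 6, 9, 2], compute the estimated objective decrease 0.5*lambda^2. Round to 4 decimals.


Step 1: H is diagonal, so H^(-1) * g = [1.2054, 1.0542, 0.4253, 3.4813].
Step 2: g^T H^(-1) g = sum_i g_i^2 / H_ii
  = (4.8214)^2/4 + (6.3253)^2/6 + (3.8281)^2/9 + (6.9626)^2/2
  = 5.8115 + 6.6682 + 1.6283 + 24.2389 = 38.3469
Step 3: Objective decrease = 0.5 * g^T H^(-1) g = 19.1734


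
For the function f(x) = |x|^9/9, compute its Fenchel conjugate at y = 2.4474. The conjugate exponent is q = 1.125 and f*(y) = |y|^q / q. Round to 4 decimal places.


The conjugate exponent q satisfies 1/p + 1/q = 1.
p = 9, so q = 9/(9 - 1) = 1.125
|y|^q = 2.4474^1.125 = 2.7371
f*(2.4474) = 2.7371 / 1.125 = 2.433


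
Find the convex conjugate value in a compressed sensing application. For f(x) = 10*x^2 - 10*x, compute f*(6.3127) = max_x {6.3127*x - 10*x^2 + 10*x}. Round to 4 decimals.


f*(y) = sup_x {y*x - a*x^2 - b*x} = sup_x {(y-b)*x - a*x^2}
FOC: (y - b) - 2a*x = 0 => x* = (y - b)/(2a)
x* = (6.3127 + 10)/(2*10) = 0.8156
f*(6.3127) = (y-b)^2/(4a) = (6.3127 + 10)^2/(4*10)
= 266.1042/40 = 6.6526


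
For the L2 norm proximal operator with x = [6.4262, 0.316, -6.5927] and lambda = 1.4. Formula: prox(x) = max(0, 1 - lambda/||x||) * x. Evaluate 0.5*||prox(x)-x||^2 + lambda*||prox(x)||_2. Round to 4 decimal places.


Step 1: Compute ||x||.
||x|| = 9.2119
Step 2: Compute scaling factor.
scale = max(0, 1 - 1.4/9.2119) = 0.848
Step 3: prox(x) = [5.4496, 0.268, -5.5908]
||prox(x)|| = 7.8119
Step 4: Proximal objective.
0.5*||prox-x||^2 = 0.98
lambda*||prox|| = 10.9367
Total = 11.9167


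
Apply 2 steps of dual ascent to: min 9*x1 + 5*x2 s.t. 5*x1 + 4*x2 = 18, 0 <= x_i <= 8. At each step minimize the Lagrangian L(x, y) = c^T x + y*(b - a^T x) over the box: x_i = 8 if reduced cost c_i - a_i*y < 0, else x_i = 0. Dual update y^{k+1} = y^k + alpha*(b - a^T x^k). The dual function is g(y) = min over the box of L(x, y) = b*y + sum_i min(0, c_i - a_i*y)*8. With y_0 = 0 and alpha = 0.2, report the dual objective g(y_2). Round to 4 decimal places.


Dual ascent for LP: min 9*x1 + 5*x2, 5*x1 + 4*x2 = 18, 0 <= x_i <= 8
Step 1: y^k = 0.0, reduced costs: (9.0, 5.0)
  x^k = (0.0, 0.0), subgradient = b - a^T x = 18.0
  y^{k+1} = 0.0 + 0.2*18.0 = 3.6
Step 2: y^k = 3.6, reduced costs: (-9.0, -9.4)
  x^k = (8.0, 8.0), subgradient = b - a^T x = -54.0
  y^{k+1} = 3.6 + 0.2*-54.0 = -7.2
Dual objective at y_2 = -7.2: reduced costs (45.0, 33.8), box minimizer x = (0.0, 0.0)
g(y_2) = b*y + (c1 - a1*y)*x1 + (c2 - a2*y)*x2 = 18*(-7.2) + 45.0*0.0 + 33.8*0.0 = -129.6 + 0.0 + 0.0 = -129.6


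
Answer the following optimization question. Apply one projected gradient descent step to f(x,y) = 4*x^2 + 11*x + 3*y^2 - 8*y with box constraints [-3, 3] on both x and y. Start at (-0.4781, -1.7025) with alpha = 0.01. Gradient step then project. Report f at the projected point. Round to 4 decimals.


Step 1: Compute gradient at (-0.4781, -1.7025).
grad_x = 2*4*-0.4781 + 11 = 7.1752
grad_y = 2*3*-1.7025 - 8 = -18.215
Step 2: Gradient step.
x_raw = -0.4781 - 0.01*7.1752 = -0.5499
y_raw = -1.7025 - 0.01*-18.215 = -1.5204
Step 3: Project onto [-3, 3].
x_proj = clip(-0.5499) = -0.5499
y_proj = clip(-1.5204) = -1.5204
Step 4: Evaluate f.
f(-0.5499, -1.5204) = 14.2582


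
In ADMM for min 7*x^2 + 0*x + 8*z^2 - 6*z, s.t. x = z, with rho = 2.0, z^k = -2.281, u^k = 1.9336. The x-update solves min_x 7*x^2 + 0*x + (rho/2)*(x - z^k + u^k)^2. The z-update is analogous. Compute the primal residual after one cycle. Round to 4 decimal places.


ADMM iteration with rho = 2.0, z^k = -2.281, u^k = 1.9336
Step 1: x-update.
Minimize 7*x^2 + 0*x + (2.0/2)*(x + 2.281 + 1.9336)^2
FOC: (2*7 + 2.0)*x = 0 + 2.0*(-2.281 - 1.9336)
x^{k+1} = -0.5268
Step 2: z-update.
Minimize 8*z^2 - 6*z + (2.0/2)*(-0.5268 - z + 1.9336)^2
FOC: (2*8 + 2.0)*z = 6 + 2.0*(-0.5268 + 1.9336)
z^{k+1} = 0.4896
Step 3: u-update.
u^{k+1} = 1.9336 - 0.5268 - 0.4896 = 0.9171
Step 4: Primal residual = |-0.5268 - 0.4896| = 1.0165


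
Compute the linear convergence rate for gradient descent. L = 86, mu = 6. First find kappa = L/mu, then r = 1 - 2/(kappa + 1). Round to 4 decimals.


Step 1: Compute the condition number.
kappa = L/mu = 86/6 = 14.3333
Step 2: Compute the convergence rate.
r = 1 - 2/(kappa + 1) = 1 - 2*mu/(L + mu) = (L - mu)/(L + mu) = 80/92 = 0.8696


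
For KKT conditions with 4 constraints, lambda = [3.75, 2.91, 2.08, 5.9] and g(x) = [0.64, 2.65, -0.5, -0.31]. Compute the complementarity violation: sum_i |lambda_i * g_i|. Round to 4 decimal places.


KKT complementary slackness check:
lambda_1 * g_1 = 3.75 * 0.64 = 2.4
lambda_2 * g_2 = 2.91 * 2.65 = 7.7115
lambda_3 * g_3 = 2.08 * -0.5 = -1.04
lambda_4 * g_4 = 5.9 * -0.31 = -1.829
Total violation = 2.4 + 7.7115 + 1.04 + 1.829 = 12.9805


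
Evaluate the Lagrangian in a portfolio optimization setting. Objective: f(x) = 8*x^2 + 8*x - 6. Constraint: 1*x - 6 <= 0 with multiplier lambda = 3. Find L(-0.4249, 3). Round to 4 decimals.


Step 1: Evaluate f(x).
f(-0.4249) = 8*(-0.4249)^2 + 8*(-0.4249) - 6 = -7.9549
Step 2: Evaluate g(x).
g(-0.4249) = 1*-0.4249 - 6 = -6.4249
Step 3: Compute Lagrangian.
L = -7.9549 + 3*-6.4249 = -27.2296


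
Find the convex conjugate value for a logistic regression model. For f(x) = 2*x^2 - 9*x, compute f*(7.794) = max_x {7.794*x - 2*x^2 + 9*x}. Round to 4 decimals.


f*(y) = sup_x {y*x - a*x^2 - b*x} = sup_x {(y-b)*x - a*x^2}
FOC: (y - b) - 2a*x = 0 => x* = (y - b)/(2a)
x* = (7.794 + 9)/(2*2) = 4.1985
f*(7.794) = (y-b)^2/(4a) = (7.794 + 9)^2/(4*2)
= 282.0384/8 = 35.2548


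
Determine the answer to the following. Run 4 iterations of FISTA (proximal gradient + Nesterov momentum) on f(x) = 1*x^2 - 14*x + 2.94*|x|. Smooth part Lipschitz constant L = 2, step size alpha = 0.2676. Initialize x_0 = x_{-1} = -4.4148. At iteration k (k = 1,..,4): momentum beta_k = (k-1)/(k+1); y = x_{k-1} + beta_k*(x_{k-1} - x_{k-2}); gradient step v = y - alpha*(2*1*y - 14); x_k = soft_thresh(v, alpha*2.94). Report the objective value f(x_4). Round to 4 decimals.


FISTA on f(x) = 1*x^2 - 14*x + 2.94*|x|
L = 2, alpha = 0.2676
Iteration 1: beta = 0.0, y = -4.4148 + 0.0*(-4.4148 + 4.4148) = -4.4148
  grad(y) = -22.8296, v = y - alpha*grad = 1.6944
  prox(v) = soft_thresh(1.6944, 0.7867) = 0.9077
Iteration 2: beta = 0.3333, y = 0.9077 + 0.3333*(0.9077 + 4.4148) = 2.6818
  grad(y) = -8.6364, v = y - alpha*grad = 4.9929
  prox(v) = soft_thresh(4.9929, 0.7867) = 4.2062
Iteration 3: beta = 0.5, y = 4.2062 + 0.5*(4.2062 - 0.9077) = 5.8554
  grad(y) = -2.2892, v = y - alpha*grad = 6.468
  prox(v) = soft_thresh(6.468, 0.7867) = 5.6813
Iteration 4: beta = 0.6, y = 5.6813 + 0.6*(5.6813 - 4.2062) = 6.5663
  grad(y) = -0.8674, v = y - alpha*grad = 6.7984
  prox(v) = soft_thresh(6.7984, 0.7867) = 6.0117
f(x_4) = 1*6.0117^2 - 14*6.0117 + 2.94*|6.0117| = -30.3489


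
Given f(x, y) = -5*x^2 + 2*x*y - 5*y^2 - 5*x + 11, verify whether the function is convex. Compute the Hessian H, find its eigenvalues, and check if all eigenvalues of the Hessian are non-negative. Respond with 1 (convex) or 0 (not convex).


The Hessian of f(x,y) = -5*x^2 + 2*x*y - 5*y^2 - 5*x + 11 is:
H = [[-10, 2], [2, -10]]
Trace = -10 - 10 = -20
Determinant = -10*-10 - (2)^2 = 96
Discriminant = (-20)^2 - 4*96 = 16.0
Eigenvalues: lambda_1 = -12.0, lambda_2 = -8.0
The function is not convex.

0


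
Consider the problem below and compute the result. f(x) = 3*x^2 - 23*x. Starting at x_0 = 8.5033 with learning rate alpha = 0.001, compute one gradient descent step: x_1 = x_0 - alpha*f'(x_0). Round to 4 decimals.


We compute the gradient at x_0 and apply the update.
f'(x) = 6*x - 23
f'(8.5033) = 6*8.5033 - 23 = 28.0198
x_1 = 8.5033 - 0.001*28.0198 = 8.4753


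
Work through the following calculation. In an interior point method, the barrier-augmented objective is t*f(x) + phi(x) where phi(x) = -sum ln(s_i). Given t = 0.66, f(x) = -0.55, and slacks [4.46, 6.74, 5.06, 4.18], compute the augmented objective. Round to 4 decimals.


Step 1: Compute log-barrier.
ln values: [1.4951, 1.9081, 1.6214, 1.4303]
phi = -(1.4951 + 1.9081 + 1.6214 + 1.4303) = -6.4549
Step 2: Compute augmented objective.
t*f(x) = 0.66*-0.55 = -0.363
Total = -0.363 - 6.4549 = -6.8179


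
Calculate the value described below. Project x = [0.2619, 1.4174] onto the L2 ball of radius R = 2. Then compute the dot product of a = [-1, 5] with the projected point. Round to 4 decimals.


Step 1: Compute ||x|| (intermediates to 6 decimals).
||x|| = sqrt(0.2619^2 + 1.4174^2) = 1.441393
Step 2: Project.
Since ||x|| <= R, proj = x (no scaling needed).
proj(x) = [0.2619, 1.4174]
Step 3: Dot product.
a^T * proj(x) = -1*0.2619 + 5*1.4174 = 6.8251


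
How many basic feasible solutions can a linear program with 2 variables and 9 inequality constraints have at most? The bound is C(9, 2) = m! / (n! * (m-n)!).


Each vertex corresponds to some choice of n active constraints out of m, so the number of vertices is at most C(m, n) = m! / (n!(m-n)!).
m = 9, n = 2
Numerator: 9 * 8
Denominator: 2! = 2
C(9, 2) = 36


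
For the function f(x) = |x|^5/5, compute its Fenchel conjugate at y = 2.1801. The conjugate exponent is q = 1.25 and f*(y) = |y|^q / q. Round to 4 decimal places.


The conjugate exponent q satisfies 1/p + 1/q = 1.
p = 5, so q = 5/(5 - 1) = 1.25
|y|^q = 2.1801^1.25 = 2.6491
f*(2.1801) = 2.6491 / 1.25 = 2.1193


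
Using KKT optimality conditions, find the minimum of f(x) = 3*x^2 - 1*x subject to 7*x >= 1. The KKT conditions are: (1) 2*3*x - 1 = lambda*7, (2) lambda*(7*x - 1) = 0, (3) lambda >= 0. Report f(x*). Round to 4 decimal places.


Step 1: Try lambda = 0 (constraint inactive).
Stationarity: 2*3*x - 1 = 0
x* = 1/(2*3) = 1/6 = 0.1667 (rounded; the exact value 1/6 is used below)
Check constraint: 7*0.1667 = 1.1669 >= 1 -- satisfied.
Step 2: Compute optimal value.
f(x*) = 3*(1/6)^2 - 1*(1/6) = -0.0833


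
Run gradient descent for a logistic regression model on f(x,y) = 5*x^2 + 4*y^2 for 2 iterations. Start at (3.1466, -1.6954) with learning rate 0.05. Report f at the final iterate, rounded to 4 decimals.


Gradient descent on f(x,y) = 5*x^2 + 4*y^2.
Starting point: (3.1466, -1.6954), alpha = 0.05
Step 1: grad_x = 2*5*3.1466 = 31.466, grad_y = 2*4*-1.6954 = -13.5632
  x_1 = 3.1466 - 0.05*31.466 = 1.5733
  y_1 = -1.6954 - 0.05*-13.5632 = -1.0172
Step 2: grad_x = 2*5*1.5733 = 15.733, grad_y = 2*4*-1.0172 = -8.1379
  x_2 = 1.5733 - 0.05*15.733 = 0.7867
  y_2 = -1.0172 - 0.05*-8.1379 = -0.6103
f(0.7867, -0.6103) = 5*0.7867^2 + 4*(-0.6103)^2 = 4.5842


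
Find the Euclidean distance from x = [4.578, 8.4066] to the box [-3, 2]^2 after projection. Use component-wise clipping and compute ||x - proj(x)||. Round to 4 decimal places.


Project each component onto [-3, 2].
clip(4.578) = 2.0, clip(8.4066) = 2.0
Projection = [2.0, 2.0]
Squared diffs: [6.6461, 41.0445]
Distance = sqrt(47.6906) = 6.9058


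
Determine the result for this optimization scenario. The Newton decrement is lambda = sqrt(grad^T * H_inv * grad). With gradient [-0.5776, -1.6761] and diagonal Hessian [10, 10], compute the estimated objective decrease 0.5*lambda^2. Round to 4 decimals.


Step 1: H is diagonal, so H^(-1) * g = [-0.0578, -0.1676].
Step 2: g^T H^(-1) g = sum_i g_i^2 / H_ii
  = (-0.5776)^2/10 + (-1.6761)^2/10
  = 0.0334 + 0.2809 = 0.3143
Step 3: Objective decrease = 0.5 * g^T H^(-1) g = 0.1571


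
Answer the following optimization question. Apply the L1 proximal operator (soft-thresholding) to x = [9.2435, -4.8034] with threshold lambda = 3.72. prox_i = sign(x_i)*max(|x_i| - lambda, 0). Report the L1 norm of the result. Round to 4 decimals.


Soft-thresholding with lambda = 3.72:
prox(9.2435) = sign(9.2435)*max(|9.2435| - 3.72, 0) = 5.5235
prox(-4.8034) = sign(-4.8034)*max(|-4.8034| - 3.72, 0) = -1.0834
prox(x) = [5.5235, -1.0834]
||prox(x)||_1 = 5.5235 + 1.0834 = 6.6069


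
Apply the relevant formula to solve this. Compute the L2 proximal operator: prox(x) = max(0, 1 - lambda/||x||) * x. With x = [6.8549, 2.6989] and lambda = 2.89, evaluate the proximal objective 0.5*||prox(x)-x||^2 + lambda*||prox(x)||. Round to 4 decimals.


Step 1: Compute ||x||.
||x|| = 7.3671
Step 2: Compute scaling factor.
scale = max(0, 1 - 2.89/7.3671) = 0.6077
Step 3: prox(x) = [4.1658, 1.6402]
||prox(x)|| = 4.4771
Step 4: Proximal objective.
0.5*||prox-x||^2 = 4.1761
lambda*||prox|| = 12.9388
Total = 17.1148


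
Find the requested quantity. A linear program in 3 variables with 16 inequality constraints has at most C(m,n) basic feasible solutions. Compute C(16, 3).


Each vertex corresponds to some choice of n active constraints out of m, so the number of vertices is at most C(m, n) = m! / (n!(m-n)!).
m = 16, n = 3
Numerator: 16 * 15 * 14
Denominator: 3! = 6
C(16, 3) = 560


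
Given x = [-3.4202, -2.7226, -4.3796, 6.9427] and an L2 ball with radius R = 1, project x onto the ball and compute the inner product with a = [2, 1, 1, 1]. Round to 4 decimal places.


Step 1: Compute ||x|| (intermediates to 6 decimals).
||x|| = sqrt((-3.4202)^2 + (-2.7226)^2 + (-4.3796)^2 + 6.9427^2) = 9.300124
Step 2: Project.
Since ||x|| > R, scale = R/||x|| = 1/9.300124 = 0.107525, proj(x) = scale * x
proj(x) = [-0.367757, -0.292748, -0.470916, 0.746514]
Step 3: Dot product.
a^T * proj(x) = 2*(-0.367757) + 1*(-0.292748) + 1*(-0.470916) + 1*0.746514 = -0.7527


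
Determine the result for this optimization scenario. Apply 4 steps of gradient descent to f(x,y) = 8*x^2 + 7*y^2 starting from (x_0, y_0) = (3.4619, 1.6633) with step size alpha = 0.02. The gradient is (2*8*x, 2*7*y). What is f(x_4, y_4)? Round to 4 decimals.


Gradient descent on f(x,y) = 8*x^2 + 7*y^2.
Starting point: (3.4619, 1.6633), alpha = 0.02
Step 1: grad_x = 2*8*3.4619 = 55.3904, grad_y = 2*7*1.6633 = 23.2862
  x_1 = 3.4619 - 0.02*55.3904 = 2.3541
  y_1 = 1.6633 - 0.02*23.2862 = 1.1976
Step 2: grad_x = 2*8*2.3541 = 37.6655, grad_y = 2*7*1.1976 = 16.7661
  x_2 = 2.3541 - 0.02*37.6655 = 1.6008
  y_2 = 1.1976 - 0.02*16.7661 = 0.8623
Step 3: grad_x = 2*8*1.6008 = 25.6125, grad_y = 2*7*0.8623 = 12.0716
  x_3 = 1.6008 - 0.02*25.6125 = 1.0885
  y_3 = 0.8623 - 0.02*12.0716 = 0.6208
Step 4: grad_x = 2*8*1.0885 = 17.4165, grad_y = 2*7*0.6208 = 8.6915
  x_4 = 1.0885 - 0.02*17.4165 = 0.7402
  y_4 = 0.6208 - 0.02*8.6915 = 0.447
f(0.7402, 0.447) = 8*0.7402^2 + 7*0.447^2 = 5.7818


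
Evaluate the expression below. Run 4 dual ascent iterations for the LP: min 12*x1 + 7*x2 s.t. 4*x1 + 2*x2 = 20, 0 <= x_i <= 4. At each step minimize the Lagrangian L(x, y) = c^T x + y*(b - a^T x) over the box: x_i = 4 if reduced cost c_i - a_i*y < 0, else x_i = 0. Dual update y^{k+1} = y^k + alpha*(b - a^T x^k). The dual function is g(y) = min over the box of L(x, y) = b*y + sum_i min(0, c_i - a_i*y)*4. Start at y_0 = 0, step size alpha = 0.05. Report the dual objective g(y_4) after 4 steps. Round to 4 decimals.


Dual ascent for LP: min 12*x1 + 7*x2, 4*x1 + 2*x2 = 20, 0 <= x_i <= 4
Step 1: y^k = 0.0, reduced costs: (12.0, 7.0)
  x^k = (0.0, 0.0), subgradient = b - a^T x = 20.0
  y^{k+1} = 0.0 + 0.05*20.0 = 1.0
Step 2: y^k = 1.0, reduced costs: (8.0, 5.0)
  x^k = (0.0, 0.0), subgradient = b - a^T x = 20.0
  y^{k+1} = 1.0 + 0.05*20.0 = 2.0
Step 3: y^k = 2.0, reduced costs: (4.0, 3.0)
  x^k = (0.0, 0.0), subgradient = b - a^T x = 20.0
  y^{k+1} = 2.0 + 0.05*20.0 = 3.0
Step 4: y^k = 3.0, reduced costs: (0.0, 1.0)
  x^k = (0.0, 0.0), subgradient = b - a^T x = 20.0
  y^{k+1} = 3.0 + 0.05*20.0 = 4.0
Dual objective at y_4 = 4.0: reduced costs (-4.0, -1.0), box minimizer x = (4.0, 4.0)
g(y_4) = b*y + (c1 - a1*y)*x1 + (c2 - a2*y)*x2 = 20*4.0 + (-4.0)*4.0 + (-1.0)*4.0 = 80.0 - 16.0 - 4.0 = 60.0


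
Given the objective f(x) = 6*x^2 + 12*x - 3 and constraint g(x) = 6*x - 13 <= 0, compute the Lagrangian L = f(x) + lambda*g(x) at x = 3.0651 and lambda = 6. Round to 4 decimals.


Step 1: Evaluate f(x).
f(3.0651) = 6*3.0651^2 + 12*3.0651 - 3 = 90.1502
Step 2: Evaluate g(x).
g(3.0651) = 6*3.0651 - 13 = 5.3906
Step 3: Compute Lagrangian.
L = 90.1502 + 6*5.3906 = 122.4938


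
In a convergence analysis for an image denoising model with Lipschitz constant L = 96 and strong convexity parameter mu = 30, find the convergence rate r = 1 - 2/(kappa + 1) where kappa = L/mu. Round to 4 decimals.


Step 1: Compute the condition number.
kappa = L/mu = 96/30 = 3.2
Step 2: Compute the convergence rate.
r = 1 - 2/(kappa + 1) = 1 - 2*mu/(L + mu) = (L - mu)/(L + mu) = 66/126 = 0.5238


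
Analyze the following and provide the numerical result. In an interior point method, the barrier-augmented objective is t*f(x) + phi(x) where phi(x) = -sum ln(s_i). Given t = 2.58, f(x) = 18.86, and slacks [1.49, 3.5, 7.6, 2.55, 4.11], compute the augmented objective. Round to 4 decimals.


Step 1: Compute log-barrier.
ln values: [0.3988, 1.2528, 2.0281, 0.9361, 1.4134]
phi = -(0.3988 + 1.2528 + 2.0281 + 0.9361 + 1.4134) = -6.0292
Step 2: Compute augmented objective.
t*f(x) = 2.58*18.86 = 48.6588
Total = 48.6588 - 6.0292 = 42.6296


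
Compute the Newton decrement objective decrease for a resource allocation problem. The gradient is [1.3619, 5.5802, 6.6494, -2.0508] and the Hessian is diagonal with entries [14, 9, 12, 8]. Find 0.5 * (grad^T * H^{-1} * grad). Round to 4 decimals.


Step 1: H is diagonal, so H^(-1) * g = [0.0973, 0.62, 0.5541, -0.2564].
Step 2: g^T H^(-1) g = sum_i g_i^2 / H_ii
  = (1.3619)^2/14 + (5.5802)^2/9 + (6.6494)^2/12 + (-2.0508)^2/8
  = 0.1325 + 3.4598 + 3.6845 + 0.5257 = 7.8026
Step 3: Objective decrease = 0.5 * g^T H^(-1) g = 3.9013


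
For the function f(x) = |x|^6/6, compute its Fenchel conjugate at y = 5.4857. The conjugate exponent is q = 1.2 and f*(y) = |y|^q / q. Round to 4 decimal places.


The conjugate exponent q satisfies 1/p + 1/q = 1.
p = 6, so q = 6/(6 - 1) = 1.2
|y|^q = 5.4857^1.2 = 7.7104
f*(5.4857) = 7.7104 / 1.2 = 6.4254


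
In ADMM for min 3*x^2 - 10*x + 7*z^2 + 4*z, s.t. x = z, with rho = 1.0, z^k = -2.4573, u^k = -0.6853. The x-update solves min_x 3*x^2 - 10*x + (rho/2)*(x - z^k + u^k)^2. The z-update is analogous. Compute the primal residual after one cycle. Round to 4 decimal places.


ADMM iteration with rho = 1.0, z^k = -2.4573, u^k = -0.6853
Step 1: x-update.
Minimize 3*x^2 - 10*x + (1.0/2)*(x + 2.4573 - 0.6853)^2
FOC: (2*3 + 1.0)*x = 10 + 1.0*(-2.4573 + 0.6853)
x^{k+1} = 1.1754
Step 2: z-update.
Minimize 7*z^2 + 4*z + (1.0/2)*(1.1754 - z - 0.6853)^2
FOC: (2*7 + 1.0)*z = -4 + 1.0*(1.1754 - 0.6853)
z^{k+1} = -0.234
Step 3: u-update.
u^{k+1} = -0.6853 + 1.1754 + 0.234 = 0.7241
Step 4: Primal residual = |1.1754 + 0.234| = 1.4094


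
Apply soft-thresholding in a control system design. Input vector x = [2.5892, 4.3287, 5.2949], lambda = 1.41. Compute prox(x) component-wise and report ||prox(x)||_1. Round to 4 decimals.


Soft-thresholding with lambda = 1.41:
prox(2.5892) = sign(2.5892)*max(|2.5892| - 1.41, 0) = 1.1792
prox(4.3287) = sign(4.3287)*max(|4.3287| - 1.41, 0) = 2.9187
prox(5.2949) = sign(5.2949)*max(|5.2949| - 1.41, 0) = 3.8849
prox(x) = [1.1792, 2.9187, 3.8849]
||prox(x)||_1 = 1.1792 + 2.9187 + 3.8849 = 7.9828


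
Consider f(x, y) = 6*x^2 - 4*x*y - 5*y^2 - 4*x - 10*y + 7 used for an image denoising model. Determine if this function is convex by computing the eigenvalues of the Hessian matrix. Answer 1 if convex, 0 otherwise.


The Hessian of f(x,y) = 6*x^2 - 4*x*y - 5*y^2 - 4*x - 10*y + 7 is:
H = [[12, -4], [-4, -10]]
Trace = 12 - 10 = 2
Determinant = 12*-10 - (-4)^2 = -136
Discriminant = (2)^2 - 4*-136 = 548.0
Eigenvalues: lambda_1 = -10.7047, lambda_2 = 12.7047
The function is not convex.

0


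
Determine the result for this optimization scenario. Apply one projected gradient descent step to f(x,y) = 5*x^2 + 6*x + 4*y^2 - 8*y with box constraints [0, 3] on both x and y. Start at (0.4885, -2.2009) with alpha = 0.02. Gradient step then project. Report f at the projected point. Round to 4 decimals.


Step 1: Compute gradient at (0.4885, -2.2009).
grad_x = 2*5*0.4885 + 6 = 10.885
grad_y = 2*4*-2.2009 - 8 = -25.6072
Step 2: Gradient step.
x_raw = 0.4885 - 0.02*10.885 = 0.2708
y_raw = -2.2009 - 0.02*-25.6072 = -1.6888
Step 3: Project onto [0, 3].
x_proj = clip(0.2708) = 0.2708
y_proj = clip(-1.6888) = 0.0
Step 4: Evaluate f.
f(0.2708, 0.0) = 1.9915


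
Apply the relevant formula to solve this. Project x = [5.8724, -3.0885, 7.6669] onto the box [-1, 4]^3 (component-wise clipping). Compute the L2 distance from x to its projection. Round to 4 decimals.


Project each component onto [-1, 4].
clip(5.8724) = 4.0, clip(-3.0885) = -1.0, clip(7.6669) = 4.0
Projection = [4.0, -1.0, 4.0]
Squared diffs: [3.5059, 4.3618, 13.4462]
Distance = sqrt(21.3139) = 4.6167


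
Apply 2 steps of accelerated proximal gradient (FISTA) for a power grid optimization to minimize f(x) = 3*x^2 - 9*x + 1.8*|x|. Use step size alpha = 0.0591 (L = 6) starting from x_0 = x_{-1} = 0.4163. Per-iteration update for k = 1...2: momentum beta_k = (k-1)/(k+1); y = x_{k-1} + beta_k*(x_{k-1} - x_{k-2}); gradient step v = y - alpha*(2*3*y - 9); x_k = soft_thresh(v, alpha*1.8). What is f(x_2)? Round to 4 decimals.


FISTA on f(x) = 3*x^2 - 9*x + 1.8*|x|
L = 6, alpha = 0.0591
Iteration 1: beta = 0.0, y = 0.4163 + 0.0*(0.4163 - 0.4163) = 0.4163
  grad(y) = -6.5022, v = y - alpha*grad = 0.8006
  prox(v) = soft_thresh(0.8006, 0.1064) = 0.6942
Iteration 2: beta = 0.3333, y = 0.6942 + 0.3333*(0.6942 - 0.4163) = 0.7868
  grad(y) = -4.279, v = y - alpha*grad = 1.0397
  prox(v) = soft_thresh(1.0397, 0.1064) = 0.9333
f(x_2) = 3*0.9333^2 - 9*0.9333 + 1.8*|0.9333| = -4.1067


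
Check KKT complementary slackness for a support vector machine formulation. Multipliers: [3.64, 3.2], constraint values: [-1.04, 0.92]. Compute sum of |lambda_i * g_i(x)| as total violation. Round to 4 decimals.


KKT complementary slackness check:
lambda_1 * g_1 = 3.64 * -1.04 = -3.7856
lambda_2 * g_2 = 3.2 * 0.92 = 2.944
Total violation = 3.7856 + 2.944 = 6.7296


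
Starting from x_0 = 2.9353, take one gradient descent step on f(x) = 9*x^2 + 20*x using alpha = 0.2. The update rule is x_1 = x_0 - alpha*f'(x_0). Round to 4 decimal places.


We compute the gradient at x_0 and apply the update.
f'(x) = 18*x + 20
f'(2.9353) = 18*2.9353 + 20 = 72.8354
x_1 = 2.9353 - 0.2*72.8354 = -11.6318


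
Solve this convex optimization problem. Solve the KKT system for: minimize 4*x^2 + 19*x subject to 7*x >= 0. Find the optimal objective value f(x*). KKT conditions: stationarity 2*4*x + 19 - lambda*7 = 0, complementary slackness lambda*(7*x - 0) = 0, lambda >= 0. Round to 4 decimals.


Step 1: Try lambda = 0 (constraint inactive).
x_unc = -19/(2*4) = -2.375
Check: 7*-2.375 = -16.625 < 0 -- violated!
Step 2: Constraint must be active: 7*x = 0
x* = 0/7 = 0.0
lambda = (2*4*0.0 + 19)/7 = 2.7143
Step 3: Compute optimal value.
f(x*) = 4*0.0^2 + 19*0.0 = 0.0


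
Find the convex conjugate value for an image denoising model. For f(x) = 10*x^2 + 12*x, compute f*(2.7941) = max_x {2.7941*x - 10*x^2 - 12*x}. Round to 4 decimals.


f*(y) = sup_x {y*x - a*x^2 - b*x} = sup_x {(y-b)*x - a*x^2}
FOC: (y - b) - 2a*x = 0 => x* = (y - b)/(2a)
x* = (2.7941 - 12)/(2*10) = -0.4603
f*(2.7941) = (y-b)^2/(4a) = (2.7941 - 12)^2/(4*10)
= 84.7486/40 = 2.1187


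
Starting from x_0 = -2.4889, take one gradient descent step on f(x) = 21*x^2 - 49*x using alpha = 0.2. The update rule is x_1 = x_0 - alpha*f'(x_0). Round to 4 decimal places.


We compute the gradient at x_0 and apply the update.
f'(x) = 42*x - 49
f'(-2.4889) = 42*-2.4889 - 49 = -153.5338
x_1 = -2.4889 - 0.2*-153.5338 = 28.2179


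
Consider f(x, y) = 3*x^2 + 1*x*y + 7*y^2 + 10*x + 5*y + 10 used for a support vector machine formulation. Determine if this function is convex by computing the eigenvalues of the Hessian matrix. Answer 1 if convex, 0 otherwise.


The Hessian of f(x,y) = 3*x^2 + 1*x*y + 7*y^2 + 10*x + 5*y + 10 is:
H = [[6, 1], [1, 14]]
Trace = 6 + 14 = 20
Determinant = 6*14 - (1)^2 = 83
Discriminant = (20)^2 - 4*83 = 68.0
Eigenvalues: lambda_1 = 5.8769, lambda_2 = 14.1231
The function is convex.

1


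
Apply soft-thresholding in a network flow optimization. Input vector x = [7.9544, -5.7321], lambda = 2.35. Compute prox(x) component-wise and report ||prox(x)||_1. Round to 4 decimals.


Soft-thresholding with lambda = 2.35:
prox(7.9544) = sign(7.9544)*max(|7.9544| - 2.35, 0) = 5.6044
prox(-5.7321) = sign(-5.7321)*max(|-5.7321| - 2.35, 0) = -3.3821
prox(x) = [5.6044, -3.3821]
||prox(x)||_1 = 5.6044 + 3.3821 = 8.9865


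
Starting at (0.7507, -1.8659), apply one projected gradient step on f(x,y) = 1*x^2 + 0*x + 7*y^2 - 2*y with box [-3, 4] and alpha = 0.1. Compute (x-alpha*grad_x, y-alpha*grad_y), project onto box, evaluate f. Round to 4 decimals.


Step 1: Compute gradient at (0.7507, -1.8659).
grad_x = 2*1*0.7507 + 0 = 1.5014
grad_y = 2*7*-1.8659 - 2 = -28.1226
Step 2: Gradient step.
x_raw = 0.7507 - 0.1*1.5014 = 0.6006
y_raw = -1.8659 - 0.1*-28.1226 = 0.9464
Step 3: Project onto [-3, 4].
x_proj = clip(0.6006) = 0.6006
y_proj = clip(0.9464) = 0.9464
Step 4: Evaluate f.
f(0.6006, 0.9464) = 4.7371


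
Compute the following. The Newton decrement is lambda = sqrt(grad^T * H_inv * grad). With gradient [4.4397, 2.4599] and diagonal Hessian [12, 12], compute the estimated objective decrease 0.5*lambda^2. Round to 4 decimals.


Step 1: H is diagonal, so H^(-1) * g = [0.37, 0.205].
Step 2: g^T H^(-1) g = sum_i g_i^2 / H_ii
  = (4.4397)^2/12 + (2.4599)^2/12
  = 1.6426 + 0.5043 = 2.1468
Step 3: Objective decrease = 0.5 * g^T H^(-1) g = 1.0734


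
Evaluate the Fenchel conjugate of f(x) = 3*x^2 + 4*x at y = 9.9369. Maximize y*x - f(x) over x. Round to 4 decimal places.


f*(y) = sup_x {y*x - a*x^2 - b*x} = sup_x {(y-b)*x - a*x^2}
FOC: (y - b) - 2a*x = 0 => x* = (y - b)/(2a)
x* = (9.9369 - 4)/(2*3) = 0.9895
f*(9.9369) = (y-b)^2/(4a) = (9.9369 - 4)^2/(4*3)
= 35.2468/12 = 2.9372


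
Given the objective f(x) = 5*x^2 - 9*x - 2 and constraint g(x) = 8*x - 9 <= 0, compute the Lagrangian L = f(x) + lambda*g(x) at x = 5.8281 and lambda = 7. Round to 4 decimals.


Step 1: Evaluate f(x).
f(5.8281) = 5*5.8281^2 - 9*5.8281 - 2 = 115.3808
Step 2: Evaluate g(x).
g(5.8281) = 8*5.8281 - 9 = 37.6248
Step 3: Compute Lagrangian.
L = 115.3808 + 7*37.6248 = 378.7544


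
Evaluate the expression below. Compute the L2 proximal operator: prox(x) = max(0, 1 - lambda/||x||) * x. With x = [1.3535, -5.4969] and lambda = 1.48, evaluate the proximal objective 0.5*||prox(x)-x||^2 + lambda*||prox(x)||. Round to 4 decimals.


Step 1: Compute ||x||.
||x|| = 5.6611
Step 2: Compute scaling factor.
scale = max(0, 1 - 1.48/5.6611) = 0.7386
Step 3: prox(x) = [0.9996, -4.0598]
||prox(x)|| = 4.1811
Step 4: Proximal objective.
0.5*||prox-x||^2 = 1.0952
lambda*||prox|| = 6.188
Total = 7.2832


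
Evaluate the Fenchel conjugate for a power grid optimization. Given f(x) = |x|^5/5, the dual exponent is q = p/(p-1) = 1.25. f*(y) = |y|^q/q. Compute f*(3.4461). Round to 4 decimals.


The conjugate exponent q satisfies 1/p + 1/q = 1.
p = 5, so q = 5/(5 - 1) = 1.25
|y|^q = 3.4461^1.25 = 4.6953
f*(3.4461) = 4.6953 / 1.25 = 3.7562


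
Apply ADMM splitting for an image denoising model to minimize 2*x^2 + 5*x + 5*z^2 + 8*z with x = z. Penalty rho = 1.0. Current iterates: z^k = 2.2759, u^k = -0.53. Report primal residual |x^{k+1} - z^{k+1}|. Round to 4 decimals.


ADMM iteration with rho = 1.0, z^k = 2.2759, u^k = -0.53
Step 1: x-update.
Minimize 2*x^2 + 5*x + (1.0/2)*(x - 2.2759 - 0.53)^2
FOC: (2*2 + 1.0)*x = -5 + 1.0*(2.2759 + 0.53)
x^{k+1} = -0.4388
Step 2: z-update.
Minimize 5*z^2 + 8*z + (1.0/2)*(-0.4388 - z - 0.53)^2
FOC: (2*5 + 1.0)*z = -8 + 1.0*(-0.4388 - 0.53)
z^{k+1} = -0.8153
Step 3: u-update.
u^{k+1} = -0.53 - 0.4388 + 0.8153 = -0.1535
Step 4: Primal residual = |-0.4388 + 0.8153| = 0.3765


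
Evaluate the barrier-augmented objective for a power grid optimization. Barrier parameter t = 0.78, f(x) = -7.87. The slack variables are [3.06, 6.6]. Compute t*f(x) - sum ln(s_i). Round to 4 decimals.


Step 1: Compute log-barrier.
ln values: [1.1184, 1.8871]
phi = -(1.1184 + 1.8871) = -3.0055
Step 2: Compute augmented objective.
t*f(x) = 0.78*-7.87 = -6.1386
Total = -6.1386 - 3.0055 = -9.1441


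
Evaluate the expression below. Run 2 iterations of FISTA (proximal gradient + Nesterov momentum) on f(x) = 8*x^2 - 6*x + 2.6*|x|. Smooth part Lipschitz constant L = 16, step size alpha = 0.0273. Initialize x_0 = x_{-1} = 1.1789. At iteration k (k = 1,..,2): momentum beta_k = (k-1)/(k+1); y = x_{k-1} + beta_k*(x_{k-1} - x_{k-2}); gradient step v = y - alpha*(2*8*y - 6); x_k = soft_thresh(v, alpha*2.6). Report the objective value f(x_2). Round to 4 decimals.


FISTA on f(x) = 8*x^2 - 6*x + 2.6*|x|
L = 16, alpha = 0.0273
Iteration 1: beta = 0.0, y = 1.1789 + 0.0*(1.1789 - 1.1789) = 1.1789
  grad(y) = 12.8624, v = y - alpha*grad = 0.8278
  prox(v) = soft_thresh(0.8278, 0.071) = 0.7568
Iteration 2: beta = 0.3333, y = 0.7568 + 0.3333*(0.7568 - 1.1789) = 0.6161
  grad(y) = 3.8571, v = y - alpha*grad = 0.5108
  prox(v) = soft_thresh(0.5108, 0.071) = 0.4398
f(x_2) = 8*0.4398^2 - 6*0.4398 + 2.6*|0.4398| = 0.052


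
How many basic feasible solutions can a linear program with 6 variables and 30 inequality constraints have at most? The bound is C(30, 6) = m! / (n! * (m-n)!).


Each vertex corresponds to some choice of n active constraints out of m, so the number of vertices is at most C(m, n) = m! / (n!(m-n)!).
m = 30, n = 6
Numerator: 30 * 29 * 28 * 27 * 26 * 25
Denominator: 6! = 720
C(30, 6) = 593775


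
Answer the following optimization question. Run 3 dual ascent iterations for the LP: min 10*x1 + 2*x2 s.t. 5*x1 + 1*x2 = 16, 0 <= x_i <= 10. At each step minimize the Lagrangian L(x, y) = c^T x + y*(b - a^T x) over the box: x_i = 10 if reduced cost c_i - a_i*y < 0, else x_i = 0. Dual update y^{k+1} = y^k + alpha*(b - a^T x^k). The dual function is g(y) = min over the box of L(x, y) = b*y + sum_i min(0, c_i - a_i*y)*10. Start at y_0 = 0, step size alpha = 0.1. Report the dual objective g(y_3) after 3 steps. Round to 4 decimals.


Dual ascent for LP: min 10*x1 + 2*x2, 5*x1 + 1*x2 = 16, 0 <= x_i <= 10
Step 1: y^k = 0.0, reduced costs: (10.0, 2.0)
  x^k = (0.0, 0.0), subgradient = b - a^T x = 16.0
  y^{k+1} = 0.0 + 0.1*16.0 = 1.6
Step 2: y^k = 1.6, reduced costs: (2.0, 0.4)
  x^k = (0.0, 0.0), subgradient = b - a^T x = 16.0
  y^{k+1} = 1.6 + 0.1*16.0 = 3.2
Step 3: y^k = 3.2, reduced costs: (-6.0, -1.2)
  x^k = (10.0, 10.0), subgradient = b - a^T x = -44.0
  y^{k+1} = 3.2 + 0.1*-44.0 = -1.2
Dual objective at y_3 = -1.2: reduced costs (16.0, 3.2), box minimizer x = (0.0, 0.0)
g(y_3) = b*y + (c1 - a1*y)*x1 + (c2 - a2*y)*x2 = 16*(-1.2) + 16.0*0.0 + 3.2*0.0 = -19.2 + 0.0 + 0.0 = -19.2


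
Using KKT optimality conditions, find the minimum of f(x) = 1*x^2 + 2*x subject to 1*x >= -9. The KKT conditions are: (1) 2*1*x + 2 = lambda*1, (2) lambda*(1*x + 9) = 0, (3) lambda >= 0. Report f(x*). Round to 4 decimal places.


Step 1: Try lambda = 0 (constraint inactive).
Stationarity: 2*1*x + 2 = 0
x* = -2/(2*1) = -1.0
Check constraint: 1*-1.0 = -1.0 >= -9 -- satisfied.
Step 2: Compute optimal value.
f(x*) = 1*(-1.0)^2 + 2*(-1.0) = -1.0


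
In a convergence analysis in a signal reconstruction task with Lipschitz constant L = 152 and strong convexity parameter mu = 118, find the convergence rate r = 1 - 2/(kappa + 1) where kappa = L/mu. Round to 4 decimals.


Step 1: Compute the condition number.
kappa = L/mu = 152/118 = 1.2881
Step 2: Compute the convergence rate.
r = 1 - 2/(kappa + 1) = 1 - 2*mu/(L + mu) = (L - mu)/(L + mu) = 34/270 = 0.1259


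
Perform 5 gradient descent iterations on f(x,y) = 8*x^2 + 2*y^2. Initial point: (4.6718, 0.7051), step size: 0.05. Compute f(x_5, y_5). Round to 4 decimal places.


Gradient descent on f(x,y) = 8*x^2 + 2*y^2.
Starting point: (4.6718, 0.7051), alpha = 0.05
Step 1: grad_x = 2*8*4.6718 = 74.7488, grad_y = 2*2*0.7051 = 2.8204
  x_1 = 4.6718 - 0.05*74.7488 = 0.9344
  y_1 = 0.7051 - 0.05*2.8204 = 0.5641
Step 2: grad_x = 2*8*0.9344 = 14.9498, grad_y = 2*2*0.5641 = 2.2563
  x_2 = 0.9344 - 0.05*14.9498 = 0.1869
  y_2 = 0.5641 - 0.05*2.2563 = 0.4513
Step 3: grad_x = 2*8*0.1869 = 2.99, grad_y = 2*2*0.4513 = 1.8051
  x_3 = 0.1869 - 0.05*2.99 = 0.0374
  y_3 = 0.4513 - 0.05*1.8051 = 0.361
Step 4: grad_x = 2*8*0.0374 = 0.598, grad_y = 2*2*0.361 = 1.444
  x_4 = 0.0374 - 0.05*0.598 = 0.0075
  y_4 = 0.361 - 0.05*1.444 = 0.2888
Step 5: grad_x = 2*8*0.0075 = 0.1196, grad_y = 2*2*0.2888 = 1.1552
  x_5 = 0.0075 - 0.05*0.1196 = 0.0015
  y_5 = 0.2888 - 0.05*1.1552 = 0.231
f(0.0015, 0.231) = 8*0.0015^2 + 2*0.231^2 = 0.1068


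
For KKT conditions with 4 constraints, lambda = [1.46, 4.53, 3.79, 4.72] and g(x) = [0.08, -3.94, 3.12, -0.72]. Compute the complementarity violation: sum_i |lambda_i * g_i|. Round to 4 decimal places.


KKT complementary slackness check:
lambda_1 * g_1 = 1.46 * 0.08 = 0.1168
lambda_2 * g_2 = 4.53 * -3.94 = -17.8482
lambda_3 * g_3 = 3.79 * 3.12 = 11.8248
lambda_4 * g_4 = 4.72 * -0.72 = -3.3984
Total violation = 0.1168 + 17.8482 + 11.8248 + 3.3984 = 33.1882


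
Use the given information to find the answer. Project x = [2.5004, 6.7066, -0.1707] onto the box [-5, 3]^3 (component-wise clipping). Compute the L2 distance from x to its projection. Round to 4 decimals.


Project each component onto [-5, 3].
clip(2.5004) = 2.5004, clip(6.7066) = 3.0, clip(-0.1707) = -0.1707
Projection = [2.5004, 3.0, -0.1707]
Squared diffs: [0.0, 13.7389, 0.0]
Distance = sqrt(13.7389) = 3.7066


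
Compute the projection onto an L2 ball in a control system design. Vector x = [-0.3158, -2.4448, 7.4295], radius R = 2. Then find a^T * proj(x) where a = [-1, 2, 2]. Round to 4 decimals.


Step 1: Compute ||x|| (intermediates to 6 decimals).
||x|| = sqrt((-0.3158)^2 + (-2.4448)^2 + 7.4295^2) = 7.827787
Step 2: Project.
Since ||x|| > R, scale = R/||x|| = 2/7.827787 = 0.2555, proj(x) = scale * x
proj(x) = [-0.080687, -0.624646, 1.898237]
Step 3: Dot product.
a^T * proj(x) = -1*(-0.080687) + 2*(-0.624646) + 2*1.898237 = 2.6279


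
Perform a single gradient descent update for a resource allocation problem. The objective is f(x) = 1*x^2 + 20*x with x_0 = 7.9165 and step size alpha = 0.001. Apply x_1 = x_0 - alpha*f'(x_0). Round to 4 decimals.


We compute the gradient at x_0 and apply the update.
f'(x) = 2*x + 20
f'(7.9165) = 2*7.9165 + 20 = 35.833
x_1 = 7.9165 - 0.001*35.833 = 7.8807


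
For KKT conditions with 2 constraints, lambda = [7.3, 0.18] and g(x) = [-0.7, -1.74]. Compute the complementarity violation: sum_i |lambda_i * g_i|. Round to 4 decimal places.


KKT complementary slackness check:
lambda_1 * g_1 = 7.3 * -0.7 = -5.11
lambda_2 * g_2 = 0.18 * -1.74 = -0.3132
Total violation = 5.11 + 0.3132 = 5.4232


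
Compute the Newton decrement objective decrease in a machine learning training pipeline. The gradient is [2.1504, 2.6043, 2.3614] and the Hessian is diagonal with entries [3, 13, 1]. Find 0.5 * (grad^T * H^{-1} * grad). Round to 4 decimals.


Step 1: H is diagonal, so H^(-1) * g = [0.7168, 0.2003, 2.3614].
Step 2: g^T H^(-1) g = sum_i g_i^2 / H_ii
  = (2.1504)^2/3 + (2.6043)^2/13 + (2.3614)^2/1
  = 1.5414 + 0.5217 + 5.5762 = 7.6393
Step 3: Objective decrease = 0.5 * g^T H^(-1) g = 3.8197


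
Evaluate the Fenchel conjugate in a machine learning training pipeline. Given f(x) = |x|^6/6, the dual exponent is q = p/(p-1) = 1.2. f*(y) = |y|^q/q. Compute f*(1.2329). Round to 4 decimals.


The conjugate exponent q satisfies 1/p + 1/q = 1.
p = 6, so q = 6/(6 - 1) = 1.2
|y|^q = 1.2329^1.2 = 1.2856
f*(1.2329) = 1.2856 / 1.2 = 1.0714


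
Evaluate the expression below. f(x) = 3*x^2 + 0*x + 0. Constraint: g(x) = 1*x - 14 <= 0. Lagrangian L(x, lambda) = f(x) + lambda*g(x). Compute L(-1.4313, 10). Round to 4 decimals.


Step 1: Evaluate f(x).
f(-1.4313) = 3*(-1.4313)^2 + 0*(-1.4313) + 0 = 6.1459
Step 2: Evaluate g(x).
g(-1.4313) = 1*-1.4313 - 14 = -15.4313
Step 3: Compute Lagrangian.
L = 6.1459 + 10*-15.4313 = -148.1671


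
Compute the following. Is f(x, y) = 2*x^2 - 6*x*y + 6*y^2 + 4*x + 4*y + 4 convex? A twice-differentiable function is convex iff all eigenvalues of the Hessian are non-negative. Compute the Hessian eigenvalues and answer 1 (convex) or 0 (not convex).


The Hessian of f(x,y) = 2*x^2 - 6*x*y + 6*y^2 + 4*x + 4*y + 4 is:
H = [[4, -6], [-6, 12]]
Trace = 4 + 12 = 16
Determinant = 4*12 - (-6)^2 = 12
Discriminant = (16)^2 - 4*12 = 208.0
Eigenvalues: lambda_1 = 0.7889, lambda_2 = 15.2111
The function is convex.

1


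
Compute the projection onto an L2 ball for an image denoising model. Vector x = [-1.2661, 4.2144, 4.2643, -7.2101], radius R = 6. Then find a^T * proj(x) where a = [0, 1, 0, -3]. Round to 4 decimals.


Step 1: Compute ||x|| (intermediates to 6 decimals).
||x|| = sqrt((-1.2661)^2 + 4.2144^2 + 4.2643^2 + (-7.2101)^2) = 9.462239
Step 2: Project.
Since ||x|| > R, scale = R/||x|| = 6/9.462239 = 0.634099, proj(x) = scale * x
proj(x) = [-0.802833, 2.672347, 2.703988, -4.571917]
Step 3: Dot product.
a^T * proj(x) = 0*(-0.802833) + 1*2.672347 + 0*2.703988 - 3*(-4.571917) = 16.3881


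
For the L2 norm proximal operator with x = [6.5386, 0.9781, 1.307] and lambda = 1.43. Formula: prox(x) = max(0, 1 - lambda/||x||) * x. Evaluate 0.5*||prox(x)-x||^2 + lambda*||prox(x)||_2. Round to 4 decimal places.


Step 1: Compute ||x||.
||x|| = 6.7393
Step 2: Compute scaling factor.
scale = max(0, 1 - 1.43/6.7393) = 0.7878
Step 3: prox(x) = [5.1512, 0.7706, 1.0297]
||prox(x)|| = 5.3093
Step 4: Proximal objective.
0.5*||prox-x||^2 = 1.0225
lambda*||prox|| = 7.5923
Total = 8.6148


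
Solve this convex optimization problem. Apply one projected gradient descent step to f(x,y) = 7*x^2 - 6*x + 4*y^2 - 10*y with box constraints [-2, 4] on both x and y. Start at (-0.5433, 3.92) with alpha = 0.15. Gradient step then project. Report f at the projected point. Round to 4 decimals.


Step 1: Compute gradient at (-0.5433, 3.92).
grad_x = 2*7*-0.5433 - 6 = -13.6062
grad_y = 2*4*3.92 - 10 = 21.36
Step 2: Gradient step.
x_raw = -0.5433 - 0.15*-13.6062 = 1.4976
y_raw = 3.92 - 0.15*21.36 = 0.716
Step 3: Project onto [-2, 4].
x_proj = clip(1.4976) = 1.4976
y_proj = clip(0.716) = 0.716
Step 4: Evaluate f.
f(1.4976, 0.716) = 1.6051


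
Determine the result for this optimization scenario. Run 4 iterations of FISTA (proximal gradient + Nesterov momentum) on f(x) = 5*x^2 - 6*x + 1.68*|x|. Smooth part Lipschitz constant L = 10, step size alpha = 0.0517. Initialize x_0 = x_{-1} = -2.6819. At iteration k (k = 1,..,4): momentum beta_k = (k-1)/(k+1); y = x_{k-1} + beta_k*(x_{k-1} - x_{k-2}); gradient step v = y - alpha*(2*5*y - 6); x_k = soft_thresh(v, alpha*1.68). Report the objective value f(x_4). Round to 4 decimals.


FISTA on f(x) = 5*x^2 - 6*x + 1.68*|x|
L = 10, alpha = 0.0517
Iteration 1: beta = 0.0, y = -2.6819 + 0.0*(-2.6819 + 2.6819) = -2.6819
  grad(y) = -32.819, v = y - alpha*grad = -0.9852
  prox(v) = soft_thresh(-0.9852, 0.0869) = -0.8983
Iteration 2: beta = 0.3333, y = -0.8983 + 0.3333*(-0.8983 + 2.6819) = -0.3038
  grad(y) = -9.0377, v = y - alpha*grad = 0.1635
  prox(v) = soft_thresh(0.1635, 0.0869) = 0.0766
Iteration 3: beta = 0.5, y = 0.0766 + 0.5*(0.0766 + 0.8983) = 0.5641
  grad(y) = -0.3591, v = y - alpha*grad = 0.5827
  prox(v) = soft_thresh(0.5827, 0.0869) = 0.4958
Iteration 4: beta = 0.6, y = 0.4958 + 0.6*(0.4958 - 0.0766) = 0.7473
  grad(y) = 1.473, v = y - alpha*grad = 0.6711
  prox(v) = soft_thresh(0.6711, 0.0869) = 0.5843
f(x_4) = 5*0.5843^2 - 6*0.5843 + 1.68*|0.5843| = -0.8172
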